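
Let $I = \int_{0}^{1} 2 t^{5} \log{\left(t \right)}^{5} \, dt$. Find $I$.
$- \frac{5}{972}$

Begin with the known integral
$$J(a) = \int_{0}^{1} 2 t^{a} \, dt = \frac{2}{a + 1}.$$

Differentiating under the integral sign brings down a factor of $\ln t$:
$$\frac{dJ}{da} = \int_{0}^{1} 2 t^{a} \log{\left(t \right)} \, dt = - \frac{2}{\left(a + 1\right)^{2}}.$$

Repeating $5$ times in total — each differentiation brings down another $\ln t$ — gives
$$\frac{d^{5}J}{da^{5}} = \int_{0}^{1} 2 t^{a} \log{\left(t \right)}^{5} \, dt = - \frac{240}{\left(a + 1\right)^{6}},$$
and the integrand here is exactly the target integrand, so $I = - \frac{240}{\left(a + 1\right)^{6}}$.

Setting $a = 5$:
$$I = - \frac{5}{972}.$$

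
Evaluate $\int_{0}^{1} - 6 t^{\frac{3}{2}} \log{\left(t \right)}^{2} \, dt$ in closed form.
$- \frac{96}{125}$

Begin with the known integral
$$J(a) = \int_{0}^{1} - 6 t^{a} \, dt = - \frac{6}{a + 1}.$$

Differentiating under the integral sign brings down a factor of $\ln t$:
$$\frac{dJ}{da} = \int_{0}^{1} - 6 t^{a} \log{\left(t \right)} \, dt = \frac{6}{\left(a + 1\right)^{2}}.$$

Repeating twice in total — each differentiation brings down another $\ln t$ — gives
$$\frac{d^{2}J}{da^{2}} = \int_{0}^{1} - 6 t^{a} \log{\left(t \right)}^{2} \, dt = - \frac{12}{\left(a + 1\right)^{3}},$$
and the integrand here is exactly the target integrand, so $I = - \frac{12}{\left(a + 1\right)^{3}}$.

Setting $a = \frac{3}{2}$:
$$I = - \frac{96}{125}.$$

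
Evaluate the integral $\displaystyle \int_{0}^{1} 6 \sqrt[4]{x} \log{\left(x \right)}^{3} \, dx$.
$- \frac{9216}{625}$

Consider the simpler parametrised integral
$$J(a) = \int_{0}^{1} 6 x^{a} \, dx = \frac{6}{a + 1}.$$

Differentiating under the integral sign brings down a factor of $\ln x$:
$$\frac{dJ}{da} = \int_{0}^{1} 6 x^{a} \log{\left(x \right)} \, dx = - \frac{6}{\left(a + 1\right)^{2}}.$$

Repeating $3$ times in total — each differentiation brings down another $\ln x$ — gives
$$\frac{d^{3}J}{da^{3}} = \int_{0}^{1} 6 x^{a} \log{\left(x \right)}^{3} \, dx = - \frac{36}{\left(a + 1\right)^{4}},$$
and the integrand here is exactly the target integrand, so $I = - \frac{36}{\left(a + 1\right)^{4}}$.

Setting $a = \frac{1}{4}$:
$$I = - \frac{9216}{625}.$$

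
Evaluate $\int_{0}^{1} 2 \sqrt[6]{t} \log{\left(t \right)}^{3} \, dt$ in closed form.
$- \frac{15552}{2401}$

Consider the simpler parametrised integral
$$J(a) = \int_{0}^{1} 2 t^{a} \, dt = \frac{2}{a + 1}.$$

Differentiating under the integral sign brings down a factor of $\ln t$:
$$\frac{dJ}{da} = \int_{0}^{1} 2 t^{a} \log{\left(t \right)} \, dt = - \frac{2}{\left(a + 1\right)^{2}}.$$

Repeating $3$ times in total — each differentiation brings down another $\ln t$ — gives
$$\frac{d^{3}J}{da^{3}} = \int_{0}^{1} 2 t^{a} \log{\left(t \right)}^{3} \, dt = - \frac{12}{\left(a + 1\right)^{4}},$$
and the integrand here is exactly the target integrand, so $I = - \frac{12}{\left(a + 1\right)^{4}}$.

Setting $a = \frac{1}{6}$:
$$I = - \frac{15552}{2401}.$$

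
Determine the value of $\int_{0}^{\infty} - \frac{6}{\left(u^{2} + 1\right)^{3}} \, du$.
$- \frac{9 \pi}{8}$

Begin with the known result
$$J(a) = \int_{0}^{\infty} - \frac{6}{a^{2} + u^{2}} \, du = - \frac{3 \pi}{a}.$$

Differentiating under the integral sign with respect to $a$,
$$\frac{dJ}{da} = \int_{0}^{\infty} \frac{12 a}{\left(a^{2} + u^{2}\right)^{2}} \, du = \frac{3 \pi}{a^{2}},$$
so $\int_{0}^{\infty} - \frac{6}{\left(a^{2} + u^{2}\right)^{2}} \, du = - \frac{3 \pi}{2 a^{3}}$.

Repeating — each differentiation of $1/(u^2+a^2)^j$ produces $-2ja/(u^2+a^2)^{j+1}$ — and dividing through by $-2ja$ at each step yields, after $2$ differentiations in total,
$$\int_{0}^{\infty} - \frac{6}{\left(a^{2} + u^{2}\right)^{3}} \, du = - \frac{9 \pi}{8 a^{5}}.$$

Setting $a = 1$:
$$I = - \frac{9 \pi}{8}.$$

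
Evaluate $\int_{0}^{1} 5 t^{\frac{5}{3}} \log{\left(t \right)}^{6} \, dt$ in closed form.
$\frac{492075}{131072}$

Begin with the known integral
$$J(a) = \int_{0}^{1} 5 t^{a} \, dt = \frac{5}{a + 1}.$$

Differentiating under the integral sign brings down a factor of $\ln t$:
$$\frac{dJ}{da} = \int_{0}^{1} 5 t^{a} \log{\left(t \right)} \, dt = - \frac{5}{\left(a + 1\right)^{2}}.$$

Repeating $6$ times in total — each differentiation brings down another $\ln t$ — gives
$$\frac{d^{6}J}{da^{6}} = \int_{0}^{1} 5 t^{a} \log{\left(t \right)}^{6} \, dt = \frac{3600}{\left(a + 1\right)^{7}},$$
and the integrand here is exactly the target integrand, so $I = \frac{3600}{\left(a + 1\right)^{7}}$.

Setting $a = \frac{5}{3}$:
$$I = \frac{492075}{131072}.$$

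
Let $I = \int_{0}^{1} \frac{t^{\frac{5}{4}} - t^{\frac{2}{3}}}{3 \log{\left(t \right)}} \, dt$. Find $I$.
$\log{\left(\frac{3 \sqrt[3]{50}}{10} \right)}$

Replace the exponent $\frac{5}{4}$ by a parameter $a$: let $I(a) = \int_{0}^{1} \frac{- t^{\frac{2}{3}} + t^{a}}{3 \log{\left(t \right)}} \, dt$.

Since $\dfrac{\partial}{\partial a}\,t^{a} = t^{a} \ln t$, the $\ln t$ in the denominator cancels and
$$\frac{dI}{da} = \int_{0}^{1} \frac{1}{3} t^{a} \, dt = \frac{1}{3} \left[\frac{t^{a+1}}{a+1}\right]_0^1 = \frac{1}{3 \left(a + 1\right)}.$$

Integrating with respect to $a$ gives $I(a) = \frac{\log{\left(a + 1 \right)}}{3} - \frac{\log{\left(5 \right)}}{3} + \frac{\log{\left(3 \right)}}{3} + C$.

At $a = \frac{2}{3}$ the integrand is identically $0$, so $I(\frac{2}{3}) = 0$. The closed form gives $0$, hence $C = 0$.

Setting $a = \frac{5}{4}$:
$$I = \log{\left(\frac{3 \sqrt[3]{50}}{10} \right)}.$$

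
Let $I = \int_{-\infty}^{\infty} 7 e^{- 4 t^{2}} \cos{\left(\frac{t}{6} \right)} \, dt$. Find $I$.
$\frac{7 \sqrt{\pi}}{2 e^{\frac{1}{576}}}$

Define $I(b) = \int_{-\infty}^{\infty} 7 e^{- 4 t^{2}} \cos{\left(b t \right)} \, dt$.

Differentiating under the integral sign,
$$I'(b) = \int_{-\infty}^{\infty} - 7 t e^{- 4 t^{2}} \sin{\left(b t \right)} \, dt.$$

Integrate $\int_{-\infty}^{\infty} t \sin(b t)\, e^{- 4 t^{2}}\, dt$ by parts with $u = \sin(b t)$ and $dv = t\, e^{- 4 t^{2}}\, dt$, giving $v = - \frac{e^{- 4 t^{2}}}{8}$. The boundary term vanishes and
$$\int_{-\infty}^{\infty} t \sin(b t)\, e^{- 4 t^{2}}\, dt = \frac{b}{8} \int_{-\infty}^{\infty} \cos(b t)\, e^{- 4 t^{2}}\, dt,$$
so $I'(b) = - \frac{b}{8}\, I(b)$.

This is a separable first-order ODE; solving with the initial condition $I(0) = \int_{-\infty}^{\infty} 7 e^{- 4 t^{2}}\,dt = \frac{7 \sqrt{\pi}}{2}$ gives
$$I(b) = \frac{7 \sqrt{\pi} e^{- \frac{b^{2}}{16}}}{2}.$$

Setting $b = \frac{1}{6}$:
$$I = \frac{7 \sqrt{\pi}}{2 e^{\frac{1}{576}}}.$$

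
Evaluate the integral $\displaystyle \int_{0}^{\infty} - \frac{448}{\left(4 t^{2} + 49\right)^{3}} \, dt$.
$- \frac{6 \pi}{2401}$

Begin with the known result
$$J(a) = \int_{0}^{\infty} - \frac{7}{a^{2} + t^{2}} \, dt = - \frac{7 \pi}{2 a}.$$

Differentiating under the integral sign with respect to $a$,
$$\frac{dJ}{da} = \int_{0}^{\infty} \frac{14 a}{\left(a^{2} + t^{2}\right)^{2}} \, dt = \frac{7 \pi}{2 a^{2}},$$
so $\int_{0}^{\infty} - \frac{7}{\left(a^{2} + t^{2}\right)^{2}} \, dt = - \frac{7 \pi}{4 a^{3}}$.

Repeating — each differentiation of $1/(t^2+a^2)^j$ produces $-2ja/(t^2+a^2)^{j+1}$ — and dividing through by $-2ja$ at each step yields, after $2$ differentiations in total,
$$\int_{0}^{\infty} - \frac{7}{\left(a^{2} + t^{2}\right)^{3}} \, dt = - \frac{21 \pi}{16 a^{5}}.$$

Setting $a = \frac{7}{2}$:
$$I = - \frac{6 \pi}{2401}.$$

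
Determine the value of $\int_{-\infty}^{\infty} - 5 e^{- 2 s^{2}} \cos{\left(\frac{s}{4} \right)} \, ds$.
$- \frac{5 \sqrt{2} \sqrt{\pi}}{2 e^{\frac{1}{128}}}$

Let $b$ denote the cosine frequency and define $I(b) = \int_{-\infty}^{\infty} - 5 e^{- 2 s^{2}} \cos{\left(b s \right)} \, ds$.

Differentiating under the integral sign,
$$I'(b) = \int_{-\infty}^{\infty} 5 s e^{- 2 s^{2}} \sin{\left(b s \right)} \, ds.$$

Integrate $\int_{-\infty}^{\infty} s \sin(b s)\, e^{- 2 s^{2}}\, ds$ by parts with $u = \sin(b s)$ and $dv = s\, e^{- 2 s^{2}}\, ds$, giving $v = - \frac{e^{- 2 s^{2}}}{4}$. The boundary term vanishes and
$$\int_{-\infty}^{\infty} s \sin(b s)\, e^{- 2 s^{2}}\, ds = \frac{b}{4} \int_{-\infty}^{\infty} \cos(b s)\, e^{- 2 s^{2}}\, ds,$$
so $I'(b) = - \frac{b}{4}\, I(b)$.

This is a separable first-order ODE; solving with the initial condition $I(0) = \int_{-\infty}^{\infty} - 5 e^{- 2 s^{2}}\,ds = - \frac{5 \sqrt{2} \sqrt{\pi}}{2}$ gives
$$I(b) = - \frac{5 \sqrt{2} \sqrt{\pi} e^{- \frac{b^{2}}{8}}}{2}.$$

Setting $b = \frac{1}{4}$:
$$I = - \frac{5 \sqrt{2} \sqrt{\pi}}{2 e^{\frac{1}{128}}}.$$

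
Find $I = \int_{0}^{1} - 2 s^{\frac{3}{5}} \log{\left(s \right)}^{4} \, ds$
$- \frac{9375}{2048}$

Start from the elementary integral
$$J(a) = \int_{0}^{1} - 2 s^{a} \, ds = - \frac{2}{a + 1}.$$

Differentiating under the integral sign brings down a factor of $\ln s$:
$$\frac{dJ}{da} = \int_{0}^{1} - 2 s^{a} \log{\left(s \right)} \, ds = \frac{2}{\left(a + 1\right)^{2}}.$$

Repeating $4$ times in total — each differentiation brings down another $\ln s$ — gives
$$\frac{d^{4}J}{da^{4}} = \int_{0}^{1} - 2 s^{a} \log{\left(s \right)}^{4} \, ds = - \frac{48}{\left(a + 1\right)^{5}},$$
and the integrand here is exactly the target integrand, so $I = - \frac{48}{\left(a + 1\right)^{5}}$.

Setting $a = \frac{3}{5}$:
$$I = - \frac{9375}{2048}.$$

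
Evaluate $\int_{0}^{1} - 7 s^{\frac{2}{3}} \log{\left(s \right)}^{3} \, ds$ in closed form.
$\frac{3402}{625}$

Begin with the known integral
$$J(a) = \int_{0}^{1} - 7 s^{a} \, ds = - \frac{7}{a + 1}.$$

Differentiating under the integral sign brings down a factor of $\ln s$:
$$\frac{dJ}{da} = \int_{0}^{1} - 7 s^{a} \log{\left(s \right)} \, ds = \frac{7}{\left(a + 1\right)^{2}}.$$

Repeating $3$ times in total — each differentiation brings down another $\ln s$ — gives
$$\frac{d^{3}J}{da^{3}} = \int_{0}^{1} - 7 s^{a} \log{\left(s \right)}^{3} \, ds = \frac{42}{\left(a + 1\right)^{4}},$$
and the integrand here is exactly the target integrand, so $I = \frac{42}{\left(a + 1\right)^{4}}$.

Setting $a = \frac{2}{3}$:
$$I = \frac{3402}{625}.$$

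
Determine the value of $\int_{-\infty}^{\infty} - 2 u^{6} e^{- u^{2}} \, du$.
$- \frac{15 \sqrt{\pi}}{4}$

Begin with the known integral
$$J(a) = \int_{-\infty}^{\infty} - 2 e^{- a u^{2}} \, du = - \frac{2 \sqrt{\pi}}{\sqrt{a}}.$$

Differentiating under the integral sign brings down a factor of $(-u^2)$:
$$\frac{dJ}{da} = \int_{-\infty}^{\infty} 2 u^{2} e^{- a u^{2}} \, du = \frac{\sqrt{\pi}}{a^{\frac{3}{2}}}.$$

Repeating $3$ times in total — each differentiation brings down another $(-u^2)$ — gives
$$\frac{d^{3}J}{da^{3}} = \int_{-\infty}^{\infty} 2 u^{6} e^{- a u^{2}} \, du = \frac{15 \sqrt{\pi}}{4 a^{\frac{7}{2}}},$$
and the integrand here is $(-1)^{3}$ times the target integrand, so $I = (-1)^{3}\,\frac{d^{3}J}{da^{3}} = - \frac{15 \sqrt{\pi}}{4 a^{\frac{7}{2}}}$.

Setting $a = 1$:
$$I = - \frac{15 \sqrt{\pi}}{4}.$$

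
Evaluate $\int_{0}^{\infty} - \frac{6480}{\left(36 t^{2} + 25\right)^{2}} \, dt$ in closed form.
$- \frac{54 \pi}{25}$

Start from the standard arctangent integral
$$J(a) = \int_{0}^{\infty} - \frac{5}{a^{2} + t^{2}} \, dt = - \frac{5 \pi}{2 a}.$$

Differentiating under the integral sign with respect to $a$,
$$\frac{dJ}{da} = \int_{0}^{\infty} \frac{10 a}{\left(a^{2} + t^{2}\right)^{2}} \, dt = \frac{5 \pi}{2 a^{2}},$$
so $\int_{0}^{\infty} - \frac{5}{\left(a^{2} + t^{2}\right)^{2}} \, dt = - \frac{5 \pi}{4 a^{3}}$.

Setting $a = \frac{5}{6}$:
$$I = - \frac{54 \pi}{25}.$$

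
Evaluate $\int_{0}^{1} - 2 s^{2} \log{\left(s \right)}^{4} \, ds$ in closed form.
$- \frac{16}{81}$

Begin with the known integral
$$J(a) = \int_{0}^{1} - 2 s^{a} \, ds = - \frac{2}{a + 1}.$$

Differentiating under the integral sign brings down a factor of $\ln s$:
$$\frac{dJ}{da} = \int_{0}^{1} - 2 s^{a} \log{\left(s \right)} \, ds = \frac{2}{\left(a + 1\right)^{2}}.$$

Repeating $4$ times in total — each differentiation brings down another $\ln s$ — gives
$$\frac{d^{4}J}{da^{4}} = \int_{0}^{1} - 2 s^{a} \log{\left(s \right)}^{4} \, ds = - \frac{48}{\left(a + 1\right)^{5}},$$
and the integrand here is exactly the target integrand, so $I = - \frac{48}{\left(a + 1\right)^{5}}$.

Setting $a = 2$:
$$I = - \frac{16}{81}.$$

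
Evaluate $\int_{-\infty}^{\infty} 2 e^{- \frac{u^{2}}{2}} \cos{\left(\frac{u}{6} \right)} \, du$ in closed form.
$\frac{2 \sqrt{2} \sqrt{\pi}}{e^{\frac{1}{72}}}$

Let $b$ denote the cosine frequency and define $I(b) = \int_{-\infty}^{\infty} 2 e^{- \frac{u^{2}}{2}} \cos{\left(b u \right)} \, du$.

Differentiating under the integral sign,
$$I'(b) = \int_{-\infty}^{\infty} - 2 u e^{- \frac{u^{2}}{2}} \sin{\left(b u \right)} \, du.$$

Integrate $\int_{-\infty}^{\infty} u \sin(b u)\, e^{- \frac{u^{2}}{2}}\, du$ by parts with $w = \sin(b u)$ and $dv = u\, e^{- \frac{u^{2}}{2}}\, du$, giving $v = - e^{- \frac{u^{2}}{2}}$. The boundary term vanishes and
$$\int_{-\infty}^{\infty} u \sin(b u)\, e^{- \frac{u^{2}}{2}}\, du = b \int_{-\infty}^{\infty} \cos(b u)\, e^{- \frac{u^{2}}{2}}\, du,$$
so $I'(b) = - b\, I(b)$.

This is a separable first-order ODE; solving with the initial condition $I(0) = \int_{-\infty}^{\infty} 2 e^{- \frac{u^{2}}{2}}\,du = 2 \sqrt{2} \sqrt{\pi}$ gives
$$I(b) = 2 \sqrt{2} \sqrt{\pi} e^{- \frac{b^{2}}{2}}.$$

Setting $b = \frac{1}{6}$:
$$I = \frac{2 \sqrt{2} \sqrt{\pi}}{e^{\frac{1}{72}}}.$$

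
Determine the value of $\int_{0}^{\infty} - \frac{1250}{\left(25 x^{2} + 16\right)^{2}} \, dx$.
$- \frac{125 \pi}{128}$

Begin with the known result
$$J(a) = \int_{0}^{\infty} - \frac{2}{a^{2} + x^{2}} \, dx = - \frac{\pi}{a}.$$

Differentiating under the integral sign with respect to $a$,
$$\frac{dJ}{da} = \int_{0}^{\infty} \frac{4 a}{\left(a^{2} + x^{2}\right)^{2}} \, dx = \frac{\pi}{a^{2}},$$
so $\int_{0}^{\infty} - \frac{2}{\left(a^{2} + x^{2}\right)^{2}} \, dx = - \frac{\pi}{2 a^{3}}$.

Setting $a = \frac{4}{5}$:
$$I = - \frac{125 \pi}{128}.$$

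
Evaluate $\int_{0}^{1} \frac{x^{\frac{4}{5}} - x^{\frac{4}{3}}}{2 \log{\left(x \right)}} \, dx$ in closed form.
$\log{\left(\frac{3 \sqrt{105}}{35} \right)}$

Replace the exponent $\frac{4}{3}$ by a parameter $a$: let $I(a) = \int_{0}^{1} \frac{x^{\frac{4}{5}} - x^{a}}{2 \log{\left(x \right)}} \, dx$.

Since $\dfrac{\partial}{\partial a}\,x^{a} = x^{a} \ln x$, the $\ln x$ in the denominator cancels and
$$\frac{dI}{da} = \int_{0}^{1} - \frac{1}{2} x^{a} \, dx = - \frac{1}{2} \left[\frac{x^{a+1}}{a+1}\right]_0^1 = - \frac{1}{2 a + 2}.$$

Integrating with respect to $a$ gives $I(a) = - \frac{\log{\left(a + 1 \right)}}{2} - \frac{\log{\left(5 \right)}}{2} + \log{\left(3 \right)} + C$.

At $a = \frac{4}{5}$ the integrand is identically $0$, so $I(\frac{4}{5}) = 0$. The closed form gives $0$, hence $C = 0$.

Setting $a = \frac{4}{3}$:
$$I = \log{\left(\frac{3 \sqrt{105}}{35} \right)}.$$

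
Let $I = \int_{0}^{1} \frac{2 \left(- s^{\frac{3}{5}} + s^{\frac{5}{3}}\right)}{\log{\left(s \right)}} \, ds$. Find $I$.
$\log{\left(\frac{25}{9} \right)}$

Consider the one-parameter family: let $I(a) = \int_{0}^{1} \frac{2 \left(- s^{\frac{3}{5}} + s^{a}\right)}{\log{\left(s \right)}} \, ds$.

Since $\dfrac{\partial}{\partial a}\,s^{a} = s^{a} \ln s$, the $\ln s$ in the denominator cancels and
$$\frac{dI}{da} = \int_{0}^{1} 2 s^{a} \, ds = 2 \left[\frac{s^{a+1}}{a+1}\right]_0^1 = \frac{2}{a + 1}.$$

Integrating with respect to $a$ gives $I(a) = \log{\left(\frac{25 \left(a + 1\right)^{2}}{64} \right)} + C$.

At $a = \frac{3}{5}$ the integrand is identically $0$, so $I(\frac{3}{5}) = 0$. The closed form gives $0$, hence $C = 0$.

Setting $a = \frac{5}{3}$:
$$I = \log{\left(\frac{25}{9} \right)}.$$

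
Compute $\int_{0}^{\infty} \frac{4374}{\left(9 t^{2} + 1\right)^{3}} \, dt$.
$\frac{2187 \pi}{8}$

Start from the standard arctangent integral
$$J(a) = \int_{0}^{\infty} \frac{6}{a^{2} + t^{2}} \, dt = \frac{3 \pi}{a}.$$

Differentiating under the integral sign with respect to $a$,
$$\frac{dJ}{da} = \int_{0}^{\infty} - \frac{12 a}{\left(a^{2} + t^{2}\right)^{2}} \, dt = - \frac{3 \pi}{a^{2}},$$
so $\int_{0}^{\infty} \frac{6}{\left(a^{2} + t^{2}\right)^{2}} \, dt = \frac{3 \pi}{2 a^{3}}$.

Repeating — each differentiation of $1/(t^2+a^2)^j$ produces $-2ja/(t^2+a^2)^{j+1}$ — and dividing through by $-2ja$ at each step yields, after $2$ differentiations in total,
$$\int_{0}^{\infty} \frac{6}{\left(a^{2} + t^{2}\right)^{3}} \, dt = \frac{9 \pi}{8 a^{5}}.$$

Setting $a = \frac{1}{3}$:
$$I = \frac{2187 \pi}{8}.$$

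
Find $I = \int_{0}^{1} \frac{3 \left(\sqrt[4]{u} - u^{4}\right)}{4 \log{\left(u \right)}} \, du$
$- \frac{3 \log{\left(2 \right)}}{2}$

Consider the one-parameter family: let $I(a) = \int_{0}^{1} \frac{3 \left(- u^{4} + u^{a}\right)}{4 \log{\left(u \right)}} \, du$.

Since $\dfrac{\partial}{\partial a}\,u^{a} = u^{a} \ln u$, the $\ln u$ in the denominator cancels and
$$\frac{dI}{da} = \int_{0}^{1} \frac{3}{4} u^{a} \, du = \frac{3}{4} \left[\frac{u^{a+1}}{a+1}\right]_0^1 = \frac{3}{4 \left(a + 1\right)}.$$

Integrating with respect to $a$ gives $I(a) = \frac{3 \log{\left(a + 1 \right)}}{4} - \frac{3 \log{\left(5 \right)}}{4} + C$.

At $a = 4$ the integrand is identically $0$, so $I(4) = 0$. The closed form gives $0$, hence $C = 0$.

Setting $a = \frac{1}{4}$:
$$I = - \frac{3 \log{\left(2 \right)}}{2}.$$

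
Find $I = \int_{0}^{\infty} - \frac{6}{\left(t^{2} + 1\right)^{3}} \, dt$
$- \frac{9 \pi}{8}$

Start from the standard arctangent integral
$$J(a) = \int_{0}^{\infty} - \frac{6}{a^{2} + t^{2}} \, dt = - \frac{3 \pi}{a}.$$

Differentiating under the integral sign with respect to $a$,
$$\frac{dJ}{da} = \int_{0}^{\infty} \frac{12 a}{\left(a^{2} + t^{2}\right)^{2}} \, dt = \frac{3 \pi}{a^{2}},$$
so $\int_{0}^{\infty} - \frac{6}{\left(a^{2} + t^{2}\right)^{2}} \, dt = - \frac{3 \pi}{2 a^{3}}$.

Repeating — each differentiation of $1/(t^2+a^2)^j$ produces $-2ja/(t^2+a^2)^{j+1}$ — and dividing through by $-2ja$ at each step yields, after $2$ differentiations in total,
$$\int_{0}^{\infty} - \frac{6}{\left(a^{2} + t^{2}\right)^{3}} \, dt = - \frac{9 \pi}{8 a^{5}}.$$

Setting $a = 1$:
$$I = - \frac{9 \pi}{8}.$$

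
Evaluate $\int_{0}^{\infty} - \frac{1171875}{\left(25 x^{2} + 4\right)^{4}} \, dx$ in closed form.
$- \frac{1171875 \pi}{4096}$

Start from the standard arctangent integral
$$J(a) = \int_{0}^{\infty} - \frac{3}{a^{2} + x^{2}} \, dx = - \frac{3 \pi}{2 a}.$$

Differentiating under the integral sign with respect to $a$,
$$\frac{dJ}{da} = \int_{0}^{\infty} \frac{6 a}{\left(a^{2} + x^{2}\right)^{2}} \, dx = \frac{3 \pi}{2 a^{2}},$$
so $\int_{0}^{\infty} - \frac{3}{\left(a^{2} + x^{2}\right)^{2}} \, dx = - \frac{3 \pi}{4 a^{3}}$.

Repeating — each differentiation of $1/(x^2+a^2)^j$ produces $-2ja/(x^2+a^2)^{j+1}$ — and dividing through by $-2ja$ at each step yields, after $3$ differentiations in total,
$$\int_{0}^{\infty} - \frac{3}{\left(a^{2} + x^{2}\right)^{4}} \, dx = - \frac{15 \pi}{32 a^{7}}.$$

Setting $a = \frac{2}{5}$:
$$I = - \frac{1171875 \pi}{4096}.$$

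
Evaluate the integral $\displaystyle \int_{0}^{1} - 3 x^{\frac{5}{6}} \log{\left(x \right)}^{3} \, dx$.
$\frac{23328}{14641}$

Consider the simpler parametrised integral
$$J(a) = \int_{0}^{1} - 3 x^{a} \, dx = - \frac{3}{a + 1}.$$

Differentiating under the integral sign brings down a factor of $\ln x$:
$$\frac{dJ}{da} = \int_{0}^{1} - 3 x^{a} \log{\left(x \right)} \, dx = \frac{3}{\left(a + 1\right)^{2}}.$$

Repeating $3$ times in total — each differentiation brings down another $\ln x$ — gives
$$\frac{d^{3}J}{da^{3}} = \int_{0}^{1} - 3 x^{a} \log{\left(x \right)}^{3} \, dx = \frac{18}{\left(a + 1\right)^{4}},$$
and the integrand here is exactly the target integrand, so $I = \frac{18}{\left(a + 1\right)^{4}}$.

Setting $a = \frac{5}{6}$:
$$I = \frac{23328}{14641}.$$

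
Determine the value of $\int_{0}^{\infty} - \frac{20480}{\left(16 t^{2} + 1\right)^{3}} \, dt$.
$- 960 \pi$

Recall the elementary integral
$$J(a) = \int_{0}^{\infty} - \frac{5}{a^{2} + t^{2}} \, dt = - \frac{5 \pi}{2 a}.$$

Differentiating under the integral sign with respect to $a$,
$$\frac{dJ}{da} = \int_{0}^{\infty} \frac{10 a}{\left(a^{2} + t^{2}\right)^{2}} \, dt = \frac{5 \pi}{2 a^{2}},$$
so $\int_{0}^{\infty} - \frac{5}{\left(a^{2} + t^{2}\right)^{2}} \, dt = - \frac{5 \pi}{4 a^{3}}$.

Repeating — each differentiation of $1/(t^2+a^2)^j$ produces $-2ja/(t^2+a^2)^{j+1}$ — and dividing through by $-2ja$ at each step yields, after $2$ differentiations in total,
$$\int_{0}^{\infty} - \frac{5}{\left(a^{2} + t^{2}\right)^{3}} \, dt = - \frac{15 \pi}{16 a^{5}}.$$

Setting $a = \frac{1}{4}$:
$$I = - 960 \pi.$$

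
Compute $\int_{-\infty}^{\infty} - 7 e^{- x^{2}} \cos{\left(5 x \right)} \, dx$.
$- \frac{7 \sqrt{\pi}}{e^{\frac{25}{4}}}$

Define $I(b) = \int_{-\infty}^{\infty} - 7 e^{- x^{2}} \cos{\left(b x \right)} \, dx$.

Differentiating under the integral sign,
$$I'(b) = \int_{-\infty}^{\infty} 7 x e^{- x^{2}} \sin{\left(b x \right)} \, dx.$$

Integrate $\int_{-\infty}^{\infty} x \sin(b x)\, e^{- x^{2}}\, dx$ by parts with $u = \sin(b x)$ and $dv = x\, e^{- x^{2}}\, dx$, giving $v = - \frac{e^{- x^{2}}}{2}$. The boundary term vanishes and
$$\int_{-\infty}^{\infty} x \sin(b x)\, e^{- x^{2}}\, dx = \frac{b}{2} \int_{-\infty}^{\infty} \cos(b x)\, e^{- x^{2}}\, dx,$$
so $I'(b) = - \frac{b}{2}\, I(b)$.

This is a separable first-order ODE; solving with the initial condition $I(0) = \int_{-\infty}^{\infty} - 7 e^{- x^{2}}\,dx = - 7 \sqrt{\pi}$ gives
$$I(b) = - 7 \sqrt{\pi} e^{- \frac{b^{2}}{4}}.$$

Setting $b = 5$:
$$I = - \frac{7 \sqrt{\pi}}{e^{\frac{25}{4}}}.$$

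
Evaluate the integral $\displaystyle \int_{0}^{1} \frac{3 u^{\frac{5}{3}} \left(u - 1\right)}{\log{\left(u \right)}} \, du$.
$- \log{\left(\frac{512}{1331} \right)}$

Consider the one-parameter family: let $I(a) = \int_{0}^{1} \frac{3 \left(u^{\frac{8}{3}} - u^{a}\right)}{\log{\left(u \right)}} \, du$.

Since $\dfrac{\partial}{\partial a}\,u^{a} = u^{a} \ln u$, the $\ln u$ in the denominator cancels and
$$\frac{dI}{da} = \int_{0}^{1} -3 u^{a} \, du = -3 \left[\frac{u^{a+1}}{a+1}\right]_0^1 = - \frac{3}{a + 1}.$$

Integrating with respect to $a$ gives $I(a) = - \log{\left(\frac{27 \left(a + 1\right)^{3}}{1331} \right)} + C$.

At $a = \frac{8}{3}$ the integrand is identically $0$, so $I(\frac{8}{3}) = 0$. The closed form gives $0$, hence $C = 0$.

Setting $a = \frac{5}{3}$:
$$I = - \log{\left(\frac{512}{1331} \right)}.$$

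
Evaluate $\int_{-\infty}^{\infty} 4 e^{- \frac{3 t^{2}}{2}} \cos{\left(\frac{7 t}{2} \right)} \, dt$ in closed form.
$\frac{4 \sqrt{6} \sqrt{\pi}}{3 e^{\frac{49}{24}}}$

Treat the cosine frequency as a parameter and define $I(b) = \int_{-\infty}^{\infty} 4 e^{- \frac{3 t^{2}}{2}} \cos{\left(b t \right)} \, dt$.

Differentiating under the integral sign,
$$I'(b) = \int_{-\infty}^{\infty} - 4 t e^{- \frac{3 t^{2}}{2}} \sin{\left(b t \right)} \, dt.$$

Integrate $\int_{-\infty}^{\infty} t \sin(b t)\, e^{- \frac{3 t^{2}}{2}}\, dt$ by parts with $u = \sin(b t)$ and $dv = t\, e^{- \frac{3 t^{2}}{2}}\, dt$, giving $v = - \frac{e^{- \frac{3 t^{2}}{2}}}{3}$. The boundary term vanishes and
$$\int_{-\infty}^{\infty} t \sin(b t)\, e^{- \frac{3 t^{2}}{2}}\, dt = \frac{b}{3} \int_{-\infty}^{\infty} \cos(b t)\, e^{- \frac{3 t^{2}}{2}}\, dt,$$
so $I'(b) = - \frac{b}{3}\, I(b)$.

This is a separable first-order ODE; solving with the initial condition $I(0) = \int_{-\infty}^{\infty} 4 e^{- \frac{3 t^{2}}{2}}\,dt = \frac{4 \sqrt{6} \sqrt{\pi}}{3}$ gives
$$I(b) = \frac{4 \sqrt{6} \sqrt{\pi} e^{- \frac{b^{2}}{6}}}{3}.$$

Setting $b = \frac{7}{2}$:
$$I = \frac{4 \sqrt{6} \sqrt{\pi}}{3 e^{\frac{49}{24}}}.$$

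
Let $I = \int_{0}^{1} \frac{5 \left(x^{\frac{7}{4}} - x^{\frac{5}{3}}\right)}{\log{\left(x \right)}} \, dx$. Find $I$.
$- \log{\left(\frac{33554432}{39135393} \right)}$

Consider the one-parameter family: let $I(a) = \int_{0}^{1} \frac{5 \left(x^{\frac{7}{4}} - x^{a}\right)}{\log{\left(x \right)}} \, dx$.

Since $\dfrac{\partial}{\partial a}\,x^{a} = x^{a} \ln x$, the $\ln x$ in the denominator cancels and
$$\frac{dI}{da} = \int_{0}^{1} -5 x^{a} \, dx = -5 \left[\frac{x^{a+1}}{a+1}\right]_0^1 = - \frac{5}{a + 1}.$$

Integrating with respect to $a$ gives $I(a) = - \log{\left(\frac{1024 \left(a + 1\right)^{5}}{161051} \right)} + C$.

At $a = \frac{7}{4}$ the integrand is identically $0$, so $I(\frac{7}{4}) = 0$. The closed form gives $0$, hence $C = 0$.

Setting $a = \frac{5}{3}$:
$$I = - \log{\left(\frac{33554432}{39135393} \right)}.$$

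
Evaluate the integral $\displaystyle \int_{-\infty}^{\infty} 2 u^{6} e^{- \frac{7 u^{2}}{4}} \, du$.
$\frac{480 \sqrt{7} \sqrt{\pi}}{2401}$

Begin with the known integral
$$J(a) = \int_{-\infty}^{\infty} 2 e^{- a u^{2}} \, du = \frac{2 \sqrt{\pi}}{\sqrt{a}}.$$

Differentiating under the integral sign brings down a factor of $(-u^2)$:
$$\frac{dJ}{da} = \int_{-\infty}^{\infty} - 2 u^{2} e^{- a u^{2}} \, du = - \frac{\sqrt{\pi}}{a^{\frac{3}{2}}}.$$

Repeating $3$ times in total — each differentiation brings down another $(-u^2)$ — gives
$$\frac{d^{3}J}{da^{3}} = \int_{-\infty}^{\infty} - 2 u^{6} e^{- a u^{2}} \, du = - \frac{15 \sqrt{\pi}}{4 a^{\frac{7}{2}}},$$
and the integrand here is $(-1)^{3}$ times the target integrand, so $I = (-1)^{3}\,\frac{d^{3}J}{da^{3}} = \frac{15 \sqrt{\pi}}{4 a^{\frac{7}{2}}}$.

Setting $a = \frac{7}{4}$:
$$I = \frac{480 \sqrt{7} \sqrt{\pi}}{2401}.$$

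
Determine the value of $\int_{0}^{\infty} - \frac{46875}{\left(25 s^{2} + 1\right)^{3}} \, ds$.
$- \frac{28125 \pi}{16}$

Start from the standard arctangent integral
$$J(a) = \int_{0}^{\infty} - \frac{3}{a^{2} + s^{2}} \, ds = - \frac{3 \pi}{2 a}.$$

Differentiating under the integral sign with respect to $a$,
$$\frac{dJ}{da} = \int_{0}^{\infty} \frac{6 a}{\left(a^{2} + s^{2}\right)^{2}} \, ds = \frac{3 \pi}{2 a^{2}},$$
so $\int_{0}^{\infty} - \frac{3}{\left(a^{2} + s^{2}\right)^{2}} \, ds = - \frac{3 \pi}{4 a^{3}}$.

Repeating — each differentiation of $1/(s^2+a^2)^j$ produces $-2ja/(s^2+a^2)^{j+1}$ — and dividing through by $-2ja$ at each step yields, after $2$ differentiations in total,
$$\int_{0}^{\infty} - \frac{3}{\left(a^{2} + s^{2}\right)^{3}} \, ds = - \frac{9 \pi}{16 a^{5}}.$$

Setting $a = \frac{1}{5}$:
$$I = - \frac{28125 \pi}{16}.$$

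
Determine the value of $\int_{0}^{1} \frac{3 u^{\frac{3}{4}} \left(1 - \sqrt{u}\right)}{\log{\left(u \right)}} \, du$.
$- \log{\left(\frac{729}{343} \right)}$

Introduce a parameter $a$ in the exponent: let $I(a) = \int_{0}^{1} \frac{3 \left(u^{\frac{3}{4}} - u^{a}\right)}{\log{\left(u \right)}} \, du$.

Since $\dfrac{\partial}{\partial a}\,u^{a} = u^{a} \ln u$, the $\ln u$ in the denominator cancels and
$$\frac{dI}{da} = \int_{0}^{1} -3 u^{a} \, du = -3 \left[\frac{u^{a+1}}{a+1}\right]_0^1 = - \frac{3}{a + 1}.$$

Integrating with respect to $a$ gives $I(a) = - \log{\left(\frac{64 \left(a + 1\right)^{3}}{343} \right)} + C$.

At $a = \frac{3}{4}$ the integrand is identically $0$, so $I(\frac{3}{4}) = 0$. The closed form gives $0$, hence $C = 0$.

Setting $a = \frac{5}{4}$:
$$I = - \log{\left(\frac{729}{343} \right)}.$$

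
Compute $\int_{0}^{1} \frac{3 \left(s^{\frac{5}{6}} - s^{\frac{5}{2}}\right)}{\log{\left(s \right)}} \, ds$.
$\log{\left(\frac{1331}{9261} \right)}$

Replace the exponent $\frac{5}{6}$ by a parameter $a$: let $I(a) = \int_{0}^{1} \frac{3 \left(- s^{\frac{5}{2}} + s^{a}\right)}{\log{\left(s \right)}} \, ds$.

Since $\dfrac{\partial}{\partial a}\,s^{a} = s^{a} \ln s$, the $\ln s$ in the denominator cancels and
$$\frac{dI}{da} = \int_{0}^{1} 3 s^{a} \, ds = 3 \left[\frac{s^{a+1}}{a+1}\right]_0^1 = \frac{3}{a + 1}.$$

Integrating with respect to $a$ gives $I(a) = \log{\left(\frac{8 \left(a + 1\right)^{3}}{343} \right)} + C$.

At $a = \frac{5}{2}$ the integrand is identically $0$, so $I(\frac{5}{2}) = 0$. The closed form gives $0$, hence $C = 0$.

Setting $a = \frac{5}{6}$:
$$I = \log{\left(\frac{1331}{9261} \right)}.$$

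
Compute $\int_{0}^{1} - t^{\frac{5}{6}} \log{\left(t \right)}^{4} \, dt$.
$- \frac{186624}{161051}$

Begin with the known integral
$$J(a) = \int_{0}^{1} - t^{a} \, dt = - \frac{1}{a + 1}.$$

Differentiating under the integral sign brings down a factor of $\ln t$:
$$\frac{dJ}{da} = \int_{0}^{1} - t^{a} \log{\left(t \right)} \, dt = \frac{1}{\left(a + 1\right)^{2}}.$$

Repeating $4$ times in total — each differentiation brings down another $\ln t$ — gives
$$\frac{d^{4}J}{da^{4}} = \int_{0}^{1} - t^{a} \log{\left(t \right)}^{4} \, dt = - \frac{24}{\left(a + 1\right)^{5}},$$
and the integrand here is exactly the target integrand, so $I = - \frac{24}{\left(a + 1\right)^{5}}$.

Setting $a = \frac{5}{6}$:
$$I = - \frac{186624}{161051}.$$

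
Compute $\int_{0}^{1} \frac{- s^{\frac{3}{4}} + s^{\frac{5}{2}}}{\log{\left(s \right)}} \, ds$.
$\log{\left(2 \right)}$

Replace the exponent $\frac{5}{2}$ by a parameter $a$: let $I(a) = \int_{0}^{1} \frac{- s^{\frac{3}{4}} + s^{a}}{\log{\left(s \right)}} \, ds$.

Since $\dfrac{\partial}{\partial a}\,s^{a} = s^{a} \ln s$, the $\ln s$ in the denominator cancels and
$$\frac{dI}{da} = \int_{0}^{1} s^{a} \, ds = \left[\frac{s^{a+1}}{a+1}\right]_0^1 = \frac{1}{a + 1}.$$

Integrating with respect to $a$ gives $I(a) = \log{\left(\frac{4 a}{7} + \frac{4}{7} \right)} + C$.

At $a = \frac{3}{4}$ the integrand is identically $0$, so $I(\frac{3}{4}) = 0$. The closed form gives $0$, hence $C = 0$.

Setting $a = \frac{5}{2}$:
$$I = \log{\left(2 \right)}.$$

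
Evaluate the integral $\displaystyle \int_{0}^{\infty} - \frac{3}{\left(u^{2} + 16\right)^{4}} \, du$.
$- \frac{15 \pi}{524288}$

Begin with the known result
$$J(a) = \int_{0}^{\infty} - \frac{3}{a^{2} + u^{2}} \, du = - \frac{3 \pi}{2 a}.$$

Differentiating under the integral sign with respect to $a$,
$$\frac{dJ}{da} = \int_{0}^{\infty} \frac{6 a}{\left(a^{2} + u^{2}\right)^{2}} \, du = \frac{3 \pi}{2 a^{2}},$$
so $\int_{0}^{\infty} - \frac{3}{\left(a^{2} + u^{2}\right)^{2}} \, du = - \frac{3 \pi}{4 a^{3}}$.

Repeating — each differentiation of $1/(u^2+a^2)^j$ produces $-2ja/(u^2+a^2)^{j+1}$ — and dividing through by $-2ja$ at each step yields, after $3$ differentiations in total,
$$\int_{0}^{\infty} - \frac{3}{\left(a^{2} + u^{2}\right)^{4}} \, du = - \frac{15 \pi}{32 a^{7}}.$$

Setting $a = 4$:
$$I = - \frac{15 \pi}{524288}.$$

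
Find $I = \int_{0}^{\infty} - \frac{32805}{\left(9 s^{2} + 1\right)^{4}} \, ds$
$- \frac{54675 \pi}{32}$

Recall the elementary integral
$$J(a) = \int_{0}^{\infty} - \frac{5}{a^{2} + s^{2}} \, ds = - \frac{5 \pi}{2 a}.$$

Differentiating under the integral sign with respect to $a$,
$$\frac{dJ}{da} = \int_{0}^{\infty} \frac{10 a}{\left(a^{2} + s^{2}\right)^{2}} \, ds = \frac{5 \pi}{2 a^{2}},$$
so $\int_{0}^{\infty} - \frac{5}{\left(a^{2} + s^{2}\right)^{2}} \, ds = - \frac{5 \pi}{4 a^{3}}$.

Repeating — each differentiation of $1/(s^2+a^2)^j$ produces $-2ja/(s^2+a^2)^{j+1}$ — and dividing through by $-2ja$ at each step yields, after $3$ differentiations in total,
$$\int_{0}^{\infty} - \frac{5}{\left(a^{2} + s^{2}\right)^{4}} \, ds = - \frac{25 \pi}{32 a^{7}}.$$

Setting $a = \frac{1}{3}$:
$$I = - \frac{54675 \pi}{32}.$$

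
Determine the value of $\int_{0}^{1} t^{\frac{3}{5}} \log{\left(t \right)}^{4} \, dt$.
$\frac{9375}{4096}$

Begin with the known integral
$$J(a) = \int_{0}^{1} t^{a} \, dt = \frac{1}{a + 1}.$$

Differentiating under the integral sign brings down a factor of $\ln t$:
$$\frac{dJ}{da} = \int_{0}^{1} t^{a} \log{\left(t \right)} \, dt = - \frac{1}{\left(a + 1\right)^{2}}.$$

Repeating $4$ times in total — each differentiation brings down another $\ln t$ — gives
$$\frac{d^{4}J}{da^{4}} = \int_{0}^{1} t^{a} \log{\left(t \right)}^{4} \, dt = \frac{24}{\left(a + 1\right)^{5}},$$
and the integrand here is exactly the target integrand, so $I = \frac{24}{\left(a + 1\right)^{5}}$.

Setting $a = \frac{3}{5}$:
$$I = \frac{9375}{4096}.$$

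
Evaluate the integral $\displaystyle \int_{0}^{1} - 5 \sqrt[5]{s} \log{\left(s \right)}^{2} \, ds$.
$- \frac{625}{108}$

Start from the elementary integral
$$J(a) = \int_{0}^{1} - 5 s^{a} \, ds = - \frac{5}{a + 1}.$$

Differentiating under the integral sign brings down a factor of $\ln s$:
$$\frac{dJ}{da} = \int_{0}^{1} - 5 s^{a} \log{\left(s \right)} \, ds = \frac{5}{\left(a + 1\right)^{2}}.$$

Repeating twice in total — each differentiation brings down another $\ln s$ — gives
$$\frac{d^{2}J}{da^{2}} = \int_{0}^{1} - 5 s^{a} \log{\left(s \right)}^{2} \, ds = - \frac{10}{\left(a + 1\right)^{3}},$$
and the integrand here is exactly the target integrand, so $I = - \frac{10}{\left(a + 1\right)^{3}}$.

Setting $a = \frac{1}{5}$:
$$I = - \frac{625}{108}.$$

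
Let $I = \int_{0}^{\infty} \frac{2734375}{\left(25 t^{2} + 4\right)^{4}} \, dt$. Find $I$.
$\frac{2734375 \pi}{4096}$

Recall the elementary integral
$$J(a) = \int_{0}^{\infty} \frac{7}{a^{2} + t^{2}} \, dt = \frac{7 \pi}{2 a}.$$

Differentiating under the integral sign with respect to $a$,
$$\frac{dJ}{da} = \int_{0}^{\infty} - \frac{14 a}{\left(a^{2} + t^{2}\right)^{2}} \, dt = - \frac{7 \pi}{2 a^{2}},$$
so $\int_{0}^{\infty} \frac{7}{\left(a^{2} + t^{2}\right)^{2}} \, dt = \frac{7 \pi}{4 a^{3}}$.

Repeating — each differentiation of $1/(t^2+a^2)^j$ produces $-2ja/(t^2+a^2)^{j+1}$ — and dividing through by $-2ja$ at each step yields, after $3$ differentiations in total,
$$\int_{0}^{\infty} \frac{7}{\left(a^{2} + t^{2}\right)^{4}} \, dt = \frac{35 \pi}{32 a^{7}}.$$

Setting $a = \frac{2}{5}$:
$$I = \frac{2734375 \pi}{4096}.$$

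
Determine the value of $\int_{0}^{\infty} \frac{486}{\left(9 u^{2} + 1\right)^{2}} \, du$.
$\frac{81 \pi}{2}$

Recall the elementary integral
$$J(a) = \int_{0}^{\infty} \frac{6}{a^{2} + u^{2}} \, du = \frac{3 \pi}{a}.$$

Differentiating under the integral sign with respect to $a$,
$$\frac{dJ}{da} = \int_{0}^{\infty} - \frac{12 a}{\left(a^{2} + u^{2}\right)^{2}} \, du = - \frac{3 \pi}{a^{2}},$$
so $\int_{0}^{\infty} \frac{6}{\left(a^{2} + u^{2}\right)^{2}} \, du = \frac{3 \pi}{2 a^{3}}$.

Setting $a = \frac{1}{3}$:
$$I = \frac{81 \pi}{2}.$$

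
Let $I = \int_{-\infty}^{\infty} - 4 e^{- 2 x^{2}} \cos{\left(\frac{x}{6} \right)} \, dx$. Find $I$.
$- \frac{2 \sqrt{2} \sqrt{\pi}}{e^{\frac{1}{288}}}$

Let $b$ denote the cosine frequency and define $I(b) = \int_{-\infty}^{\infty} - 4 e^{- 2 x^{2}} \cos{\left(b x \right)} \, dx$.

Differentiating under the integral sign,
$$I'(b) = \int_{-\infty}^{\infty} 4 x e^{- 2 x^{2}} \sin{\left(b x \right)} \, dx.$$

Integrate $\int_{-\infty}^{\infty} x \sin(b x)\, e^{- 2 x^{2}}\, dx$ by parts with $u = \sin(b x)$ and $dv = x\, e^{- 2 x^{2}}\, dx$, giving $v = - \frac{e^{- 2 x^{2}}}{4}$. The boundary term vanishes and
$$\int_{-\infty}^{\infty} x \sin(b x)\, e^{- 2 x^{2}}\, dx = \frac{b}{4} \int_{-\infty}^{\infty} \cos(b x)\, e^{- 2 x^{2}}\, dx,$$
so $I'(b) = - \frac{b}{4}\, I(b)$.

This is a separable first-order ODE; solving with the initial condition $I(0) = \int_{-\infty}^{\infty} - 4 e^{- 2 x^{2}}\,dx = - 2 \sqrt{2} \sqrt{\pi}$ gives
$$I(b) = - 2 \sqrt{2} \sqrt{\pi} e^{- \frac{b^{2}}{8}}.$$

Setting $b = \frac{1}{6}$:
$$I = - \frac{2 \sqrt{2} \sqrt{\pi}}{e^{\frac{1}{288}}}.$$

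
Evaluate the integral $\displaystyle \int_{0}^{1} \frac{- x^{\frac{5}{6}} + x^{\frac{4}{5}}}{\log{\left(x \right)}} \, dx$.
$- \log{\left(55 \right)} + \log{\left(54 \right)}$

Consider the one-parameter family: let $I(a) = \int_{0}^{1} \frac{x^{\frac{4}{5}} - x^{a}}{\log{\left(x \right)}} \, dx$.

Since $\dfrac{\partial}{\partial a}\,x^{a} = x^{a} \ln x$, the $\ln x$ in the denominator cancels and
$$\frac{dI}{da} = \int_{0}^{1} -1 x^{a} \, dx = -1 \left[\frac{x^{a+1}}{a+1}\right]_0^1 = - \frac{1}{a + 1}.$$

Integrating with respect to $a$ gives $I(a) = - \log{\left(\frac{5 a}{9} + \frac{5}{9} \right)} + C$.

At $a = \frac{4}{5}$ the integrand is identically $0$, so $I(\frac{4}{5}) = 0$. The closed form gives $0$, hence $C = 0$.

Setting $a = \frac{5}{6}$:
$$I = - \log{\left(55 \right)} + \log{\left(54 \right)}.$$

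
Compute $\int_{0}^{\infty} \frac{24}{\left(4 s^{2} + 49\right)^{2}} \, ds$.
$\frac{3 \pi}{343}$

Begin with the known result
$$J(a) = \int_{0}^{\infty} \frac{3}{2 \left(a^{2} + s^{2}\right)} \, ds = \frac{3 \pi}{4 a}.$$

Differentiating under the integral sign with respect to $a$,
$$\frac{dJ}{da} = \int_{0}^{\infty} - \frac{3 a}{\left(a^{2} + s^{2}\right)^{2}} \, ds = - \frac{3 \pi}{4 a^{2}},$$
so $\int_{0}^{\infty} \frac{3}{2 \left(a^{2} + s^{2}\right)^{2}} \, ds = \frac{3 \pi}{8 a^{3}}$.

Setting $a = \frac{7}{2}$:
$$I = \frac{3 \pi}{343}.$$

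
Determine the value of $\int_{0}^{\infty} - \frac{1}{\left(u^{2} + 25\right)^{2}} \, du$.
$- \frac{\pi}{500}$

Start from the standard arctangent integral
$$J(a) = \int_{0}^{\infty} - \frac{1}{a^{2} + u^{2}} \, du = - \frac{\pi}{2 a}.$$

Differentiating under the integral sign with respect to $a$,
$$\frac{dJ}{da} = \int_{0}^{\infty} \frac{2 a}{\left(a^{2} + u^{2}\right)^{2}} \, du = \frac{\pi}{2 a^{2}},$$
so $\int_{0}^{\infty} - \frac{1}{\left(a^{2} + u^{2}\right)^{2}} \, du = - \frac{\pi}{4 a^{3}}$.

Setting $a = 5$:
$$I = - \frac{\pi}{500}.$$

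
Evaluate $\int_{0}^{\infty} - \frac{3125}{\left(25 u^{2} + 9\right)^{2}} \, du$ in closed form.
$- \frac{625 \pi}{108}$

Begin with the known result
$$J(a) = \int_{0}^{\infty} - \frac{5}{a^{2} + u^{2}} \, du = - \frac{5 \pi}{2 a}.$$

Differentiating under the integral sign with respect to $a$,
$$\frac{dJ}{da} = \int_{0}^{\infty} \frac{10 a}{\left(a^{2} + u^{2}\right)^{2}} \, du = \frac{5 \pi}{2 a^{2}},$$
so $\int_{0}^{\infty} - \frac{5}{\left(a^{2} + u^{2}\right)^{2}} \, du = - \frac{5 \pi}{4 a^{3}}$.

Setting $a = \frac{3}{5}$:
$$I = - \frac{625 \pi}{108}.$$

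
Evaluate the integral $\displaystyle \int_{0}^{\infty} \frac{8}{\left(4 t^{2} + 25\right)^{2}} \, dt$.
$\frac{\pi}{125}$

Recall the elementary integral
$$J(a) = \int_{0}^{\infty} \frac{1}{2 \left(a^{2} + t^{2}\right)} \, dt = \frac{\pi}{4 a}.$$

Differentiating under the integral sign with respect to $a$,
$$\frac{dJ}{da} = \int_{0}^{\infty} - \frac{a}{\left(a^{2} + t^{2}\right)^{2}} \, dt = - \frac{\pi}{4 a^{2}},$$
so $\int_{0}^{\infty} \frac{1}{2 \left(a^{2} + t^{2}\right)^{2}} \, dt = \frac{\pi}{8 a^{3}}$.

Setting $a = \frac{5}{2}$:
$$I = \frac{\pi}{125}.$$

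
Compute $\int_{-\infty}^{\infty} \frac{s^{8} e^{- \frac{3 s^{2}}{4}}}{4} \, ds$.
$\frac{280 \sqrt{3} \sqrt{\pi}}{81}$

Start from the elementary integral
$$J(a) = \int_{-\infty}^{\infty} \frac{e^{- a s^{2}}}{4} \, ds = \frac{\sqrt{\pi}}{4 \sqrt{a}}.$$

Differentiating under the integral sign brings down a factor of $(-s^2)$:
$$\frac{dJ}{da} = \int_{-\infty}^{\infty} - \frac{s^{2} e^{- a s^{2}}}{4} \, ds = - \frac{\sqrt{\pi}}{8 a^{\frac{3}{2}}}.$$

Repeating $4$ times in total — each differentiation brings down another $(-s^2)$ — gives
$$\frac{d^{4}J}{da^{4}} = \int_{-\infty}^{\infty} \frac{s^{8} e^{- a s^{2}}}{4} \, ds = \frac{105 \sqrt{\pi}}{64 a^{\frac{9}{2}}},$$
and the integrand here is exactly the target integrand, so $I = \frac{105 \sqrt{\pi}}{64 a^{\frac{9}{2}}}$.

Setting $a = \frac{3}{4}$:
$$I = \frac{280 \sqrt{3} \sqrt{\pi}}{81}.$$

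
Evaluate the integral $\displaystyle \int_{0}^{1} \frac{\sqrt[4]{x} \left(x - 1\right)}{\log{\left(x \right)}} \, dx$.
$- \log{\left(\frac{5}{9} \right)}$

Consider the one-parameter family: let $I(a) = \int_{0}^{1} \frac{x^{\frac{5}{4}} - x^{a}}{\log{\left(x \right)}} \, dx$.

Since $\dfrac{\partial}{\partial a}\,x^{a} = x^{a} \ln x$, the $\ln x$ in the denominator cancels and
$$\frac{dI}{da} = \int_{0}^{1} -1 x^{a} \, dx = -1 \left[\frac{x^{a+1}}{a+1}\right]_0^1 = - \frac{1}{a + 1}.$$

Integrating with respect to $a$ gives $I(a) = - \log{\left(\frac{4 a}{9} + \frac{4}{9} \right)} + C$.

At $a = \frac{5}{4}$ the integrand is identically $0$, so $I(\frac{5}{4}) = 0$. The closed form gives $0$, hence $C = 0$.

Setting $a = \frac{1}{4}$:
$$I = - \log{\left(\frac{5}{9} \right)}.$$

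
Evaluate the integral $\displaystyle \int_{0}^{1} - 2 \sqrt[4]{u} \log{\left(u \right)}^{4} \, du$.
$- \frac{49152}{3125}$

Begin with the known integral
$$J(a) = \int_{0}^{1} - 2 u^{a} \, du = - \frac{2}{a + 1}.$$

Differentiating under the integral sign brings down a factor of $\ln u$:
$$\frac{dJ}{da} = \int_{0}^{1} - 2 u^{a} \log{\left(u \right)} \, du = \frac{2}{\left(a + 1\right)^{2}}.$$

Repeating $4$ times in total — each differentiation brings down another $\ln u$ — gives
$$\frac{d^{4}J}{da^{4}} = \int_{0}^{1} - 2 u^{a} \log{\left(u \right)}^{4} \, du = - \frac{48}{\left(a + 1\right)^{5}},$$
and the integrand here is exactly the target integrand, so $I = - \frac{48}{\left(a + 1\right)^{5}}$.

Setting $a = \frac{1}{4}$:
$$I = - \frac{49152}{3125}.$$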